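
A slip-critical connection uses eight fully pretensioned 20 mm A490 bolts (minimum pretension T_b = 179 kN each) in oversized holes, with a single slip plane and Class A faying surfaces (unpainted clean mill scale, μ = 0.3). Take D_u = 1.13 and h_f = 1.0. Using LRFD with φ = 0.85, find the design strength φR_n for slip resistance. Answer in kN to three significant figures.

R_n = μ · D_u · h_f · T_b · n_s · n_b = 0.3 × 1.13 × 1.0 × 179 × 1 × 8 = 485.4 kN.
Design strength φR_n = 0.85 × 485.4 = 413 kN.

413 kN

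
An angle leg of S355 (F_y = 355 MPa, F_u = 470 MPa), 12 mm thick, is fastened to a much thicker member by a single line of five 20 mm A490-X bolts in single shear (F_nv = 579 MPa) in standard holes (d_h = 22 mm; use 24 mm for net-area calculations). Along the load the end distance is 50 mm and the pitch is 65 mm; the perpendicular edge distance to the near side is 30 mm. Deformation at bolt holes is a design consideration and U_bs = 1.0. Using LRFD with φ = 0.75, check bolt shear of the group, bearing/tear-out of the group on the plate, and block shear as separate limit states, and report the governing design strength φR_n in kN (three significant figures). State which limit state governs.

589 kN (block shear governs)

Bolt shear: A_b = π·20²/4 = 314.2 mm²; R_n = 579 × 314.2 × 5 × 1 / 1000 = 909.5 kN → 0.75 × 909.5 = 682 kN.
Bearing: edge l_c = 39, r_n = 264 kN; interior l_c = 43, r_n = 270.7 kN; R_n = 264 + 4·270.7 = 1347 kN → 1010 kN.
Block shear: A_gv = 3720, A_nv = 2424, A_nt = 216 mm²; R_n = min(0.6F_uA_nv, 0.6F_yA_gv) + U_bs·F_u·A_nt = 785.1 kN → 589 kN.
Block shear governs: 589 kN.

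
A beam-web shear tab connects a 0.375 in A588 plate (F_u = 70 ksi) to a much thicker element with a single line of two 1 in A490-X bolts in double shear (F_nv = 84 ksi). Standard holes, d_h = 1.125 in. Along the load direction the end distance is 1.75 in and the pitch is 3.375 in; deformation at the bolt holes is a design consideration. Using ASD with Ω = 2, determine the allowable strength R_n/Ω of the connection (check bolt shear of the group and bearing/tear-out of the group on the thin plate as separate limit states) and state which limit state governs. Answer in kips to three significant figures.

50.2 kips (bearing governs)

Bolt shear: A_b = π·1²/4 = 0.7854 in²; R_n = 84 × 0.7854 × 2 × 2 = 263.9 kips → 263.9 / 2 = 132 kips.
Bearing (1.2 l_c t F_u ≤ 2.4 d t F_u): upper limit = 2.4·1·0.375·70 = 63 kips.
  Edge l_c = 1.75 − 1.125/2 = 1.188 → r_n = 37.41 kips; interior l_c = 3.375 − 1.125 = 2.25 → r_n = 63 kips.
  R_n,bearing = 1·37.41 + 1·63 = 100.4 kips → 100.4 / 2 = 50.2 kips.
Bearing governs: 50.2 kips.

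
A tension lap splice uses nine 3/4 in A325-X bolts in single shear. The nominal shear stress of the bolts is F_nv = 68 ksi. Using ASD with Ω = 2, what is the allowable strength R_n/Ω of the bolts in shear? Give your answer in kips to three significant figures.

A_b = π × 0.75² / 4 = 0.4418 in².
R_n = F_nv · A_b · n · n_s = 68 × 0.4418 × 9 × 1 = 270.4 kips.
Allowable strength R_n/Ω = 270.4 / 2 = 135 kips.

135 kips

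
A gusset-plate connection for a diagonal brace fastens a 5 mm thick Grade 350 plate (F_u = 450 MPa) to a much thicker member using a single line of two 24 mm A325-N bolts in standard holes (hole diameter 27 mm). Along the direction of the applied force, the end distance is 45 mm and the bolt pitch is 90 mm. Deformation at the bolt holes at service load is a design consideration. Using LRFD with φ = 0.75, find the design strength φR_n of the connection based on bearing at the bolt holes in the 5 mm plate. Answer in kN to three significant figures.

Per bolt r_n = 1.2 l_c t F_u ≤ 2.4 d t F_u; upper limit = 2.4 × 24 × 5 × 450 / 1000 = 129.6 kN.
Edge bolt: l_c = 45 − 27/2 = 31.5 mm → 1.2 × 31.5 × 5 × 450 / 1000 = 85.05 → r_n = 85.05 kN.
Interior bolts: l_c = 90 − 27 = 63 mm → 1.2 × 63 × 5 × 450 / 1000 = 170.1 → r_n = 129.6 kN.
R_n = 1 × 85.05 + 1 × 129.6 = 214.6 kN.
Design strength φR_n = 0.75 × 214.6 = 161 kN.

161 kN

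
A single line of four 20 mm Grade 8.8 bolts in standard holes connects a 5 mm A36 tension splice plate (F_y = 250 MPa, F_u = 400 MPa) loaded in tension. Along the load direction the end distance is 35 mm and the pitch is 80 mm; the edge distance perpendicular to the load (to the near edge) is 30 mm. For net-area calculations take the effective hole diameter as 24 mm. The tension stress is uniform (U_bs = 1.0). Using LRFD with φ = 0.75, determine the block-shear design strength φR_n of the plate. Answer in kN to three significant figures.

Shear plane L_v = 35 + 3·80 = 275 mm; A_gv = 275 × 5 = 1375 mm².
A_nv = (275 − 3.5·24) × 5 = 955 mm².
A_nt = (30 − 0.5·24) × 5 = 90 mm².
0.6 F_u A_nv = 229.2 kN; 0.6 F_y A_gv = 206.2 kN → shear yielding governs the shear term.
R_n = 206.2 + 1.0 × 400 × 90 / 1000 = 242.2 kN.
Design strength φR_n = 0.75 × 242.2 = 182 kN.

182 kN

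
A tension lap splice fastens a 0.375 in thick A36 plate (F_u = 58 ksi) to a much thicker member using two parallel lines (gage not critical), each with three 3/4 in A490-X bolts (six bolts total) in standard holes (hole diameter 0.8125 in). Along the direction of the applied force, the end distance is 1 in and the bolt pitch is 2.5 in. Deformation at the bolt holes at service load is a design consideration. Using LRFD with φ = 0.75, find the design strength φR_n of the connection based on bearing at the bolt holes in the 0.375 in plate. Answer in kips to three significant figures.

Per bolt r_n = 1.2 l_c t F_u ≤ 2.4 d t F_u; upper limit = 2.4 × 0.75 × 0.375 × 58 = 39.15 kips.
Edge bolt: l_c = 1 − 0.8125/2 = 0.5938 in → 1.2 × 0.5938 × 0.375 × 58 = 15.5 → r_n = 15.5 kips.
Interior bolts: l_c = 2.5 − 0.8125 = 1.688 in → 1.2 × 1.688 × 0.375 × 58 = 44.04 → r_n = 39.15 kips.
R_n = 2 × 15.5 + 4 × 39.15 = 187.6 kips.
Design strength φR_n = 0.75 × 187.6 = 141 kips.

141 kips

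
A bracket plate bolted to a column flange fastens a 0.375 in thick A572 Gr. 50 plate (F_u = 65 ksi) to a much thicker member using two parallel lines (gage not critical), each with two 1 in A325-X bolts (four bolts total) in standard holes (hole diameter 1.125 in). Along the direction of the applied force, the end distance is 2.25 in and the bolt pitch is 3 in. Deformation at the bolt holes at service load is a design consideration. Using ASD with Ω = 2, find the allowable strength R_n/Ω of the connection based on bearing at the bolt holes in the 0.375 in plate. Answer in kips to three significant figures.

Per bolt r_n = 1.2 l_c t F_u ≤ 2.4 d t F_u; upper limit = 2.4 × 1 × 0.375 × 65 = 58.5 kips.
Edge bolt: l_c = 2.25 − 1.125/2 = 1.688 in → 1.2 × 1.688 × 0.375 × 65 = 49.36 → r_n = 49.36 kips.
Interior bolts: l_c = 3 − 1.125 = 1.875 in → 1.2 × 1.875 × 0.375 × 65 = 54.84 → r_n = 54.84 kips.
R_n = 2 × 49.36 + 2 × 54.84 = 208.4 kips.
Allowable strength R_n/Ω = 208.4 / 2 = 104 kips.

104 kips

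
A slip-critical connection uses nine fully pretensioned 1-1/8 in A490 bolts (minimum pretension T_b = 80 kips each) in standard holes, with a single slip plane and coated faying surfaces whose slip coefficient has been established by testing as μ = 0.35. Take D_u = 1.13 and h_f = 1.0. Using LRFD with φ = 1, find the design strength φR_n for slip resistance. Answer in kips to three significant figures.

R_n = μ · D_u · h_f · T_b · n_s · n_b = 0.35 × 1.13 × 1.0 × 80 × 1 × 9 = 284.8 kips.
Design strength φR_n = 1 × 284.8 = 285 kips.

285 kips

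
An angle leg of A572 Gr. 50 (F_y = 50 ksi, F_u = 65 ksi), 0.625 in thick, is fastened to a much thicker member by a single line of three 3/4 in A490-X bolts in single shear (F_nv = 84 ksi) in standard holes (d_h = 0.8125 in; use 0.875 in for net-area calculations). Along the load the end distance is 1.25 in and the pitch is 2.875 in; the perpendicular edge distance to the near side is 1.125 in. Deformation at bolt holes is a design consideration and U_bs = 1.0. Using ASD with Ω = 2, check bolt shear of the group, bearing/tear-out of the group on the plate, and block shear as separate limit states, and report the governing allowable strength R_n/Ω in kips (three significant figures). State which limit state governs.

55.7 kips (bolt shear governs)

Bolt shear: A_b = π·0.75²/4 = 0.4418 in²; R_n = 84 × 0.4418 × 3 × 1 = 111.3 kips → 111.3 / 2 = 55.7 kips.
Bearing: edge l_c = 0.8438, r_n = 41.13 kips; interior l_c = 2.062, r_n = 73.12 kips; R_n = 41.13 + 2·73.12 = 187.4 kips → 93.7 kips.
Block shear: A_gv = 4.375, A_nv = 3.008, A_nt = 0.4297 in²; R_n = min(0.6F_uA_nv, 0.6F_yA_gv) + U_bs·F_u·A_nt = 145.2 kips → 72.6 kips.
Bolt shear governs: 55.7 kips.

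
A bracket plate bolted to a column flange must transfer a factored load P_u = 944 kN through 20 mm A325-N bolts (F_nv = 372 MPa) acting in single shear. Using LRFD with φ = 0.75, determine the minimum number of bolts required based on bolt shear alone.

A_b = π·20²/4 = 314.2 mm².
Per-bolt design strength φR_n = 0.75 × 372 × 314.2 × 1 / 1000 = 87.65 kN.
n ≥ 944 / 87.65 = 10.77 → use 11 bolts.

11 bolts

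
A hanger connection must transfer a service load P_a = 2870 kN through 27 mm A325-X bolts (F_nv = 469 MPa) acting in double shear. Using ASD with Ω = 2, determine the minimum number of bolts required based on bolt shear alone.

11 bolts

A_b = π·27²/4 = 572.6 mm².
Per-bolt allowable strength R_n/Ω = 469 × 572.6 × 2 / 1000 / 2 = 268.5 kN.
n ≥ 2870 / 268.5 = 10.69 → use 11 bolts.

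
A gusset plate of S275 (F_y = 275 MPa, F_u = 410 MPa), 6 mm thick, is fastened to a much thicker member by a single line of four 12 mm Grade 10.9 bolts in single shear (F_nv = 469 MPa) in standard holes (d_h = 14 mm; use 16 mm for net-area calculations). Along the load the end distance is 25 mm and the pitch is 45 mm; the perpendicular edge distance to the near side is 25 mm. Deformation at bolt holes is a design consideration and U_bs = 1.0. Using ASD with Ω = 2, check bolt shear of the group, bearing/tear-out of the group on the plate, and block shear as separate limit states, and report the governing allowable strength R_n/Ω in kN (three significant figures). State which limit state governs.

Bolt shear: A_b = π·12²/4 = 113.1 mm²; R_n = 469 × 113.1 × 4 × 1 / 1000 = 212.2 kN → 212.2 / 2 = 106 kN.
Bearing: edge l_c = 18, r_n = 53.14 kN; interior l_c = 31, r_n = 70.85 kN; R_n = 53.14 + 3·70.85 = 265.7 kN → 133 kN.
Block shear: A_gv = 960, A_nv = 624, A_nt = 102 mm²; R_n = min(0.6F_uA_nv, 0.6F_yA_gv) + U_bs·F_u·A_nt = 195.3 kN → 97.7 kN.
Block shear governs: 97.7 kN.

97.7 kN (block shear governs)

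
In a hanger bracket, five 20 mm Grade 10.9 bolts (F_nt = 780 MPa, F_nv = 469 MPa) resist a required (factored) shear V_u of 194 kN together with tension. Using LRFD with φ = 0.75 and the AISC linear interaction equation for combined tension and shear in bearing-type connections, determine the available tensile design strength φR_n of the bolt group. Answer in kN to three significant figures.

A_b = π·20²/4 = 314.2 mm²; f_rv = 194 × 1000 / (5 × 314.2) = 123.5 MPa.
F'_nt = 1.3 F_nt − (F_nt / φF_nv) f_rv = 1.3·780 − (780/(0.75·469))·123.5 = 740.1 MPa, capped at F_nt → F'_nt = 740.1 MPa.
R_n = F'_nt · A_b · n = 740.1 × 314.2 × 5 / 1000 = 1163 kN.
Design strength φR_n = 0.75 × 1163 = 872 kN.

872 kN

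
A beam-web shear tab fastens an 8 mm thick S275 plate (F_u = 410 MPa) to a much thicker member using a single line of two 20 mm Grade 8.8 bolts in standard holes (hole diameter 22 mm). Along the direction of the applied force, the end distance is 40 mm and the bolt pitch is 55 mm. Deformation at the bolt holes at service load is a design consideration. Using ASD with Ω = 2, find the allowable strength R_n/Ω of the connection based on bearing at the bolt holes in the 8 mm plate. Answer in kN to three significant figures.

Per bolt r_n = 1.2 l_c t F_u ≤ 2.4 d t F_u; upper limit = 2.4 × 20 × 8 × 410 / 1000 = 157.4 kN.
Edge bolt: l_c = 40 − 22/2 = 29 mm → 1.2 × 29 × 8 × 410 / 1000 = 114.1 → r_n = 114.1 kN.
Interior bolts: l_c = 55 − 22 = 33 mm → 1.2 × 33 × 8 × 410 / 1000 = 129.9 → r_n = 129.9 kN.
R_n = 1 × 114.1 + 1 × 129.9 = 244 kN.
Allowable strength R_n/Ω = 244 / 2 = 122 kN.

122 kN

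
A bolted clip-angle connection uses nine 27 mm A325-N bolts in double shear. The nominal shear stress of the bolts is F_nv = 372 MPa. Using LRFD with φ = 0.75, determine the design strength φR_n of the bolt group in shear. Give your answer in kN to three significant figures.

2880 kN

A_b = π × 27² / 4 = 572.6 mm².
R_n = F_nv · A_b · n · n_s = 372 × 572.6 × 9 × 2 / 1000 = 3834 kN.
Design strength φR_n = 0.75 × 3834 = 2880 kN.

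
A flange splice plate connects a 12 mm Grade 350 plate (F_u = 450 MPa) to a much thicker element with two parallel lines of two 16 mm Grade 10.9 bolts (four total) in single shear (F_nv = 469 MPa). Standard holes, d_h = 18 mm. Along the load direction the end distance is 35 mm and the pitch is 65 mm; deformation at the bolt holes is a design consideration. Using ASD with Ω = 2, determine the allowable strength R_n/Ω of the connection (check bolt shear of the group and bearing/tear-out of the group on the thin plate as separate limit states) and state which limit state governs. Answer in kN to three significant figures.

189 kN (bolt shear governs)

Bolt shear: A_b = π·16²/4 = 201.1 mm²; R_n = 469 × 201.1 × 4 × 1 / 1000 = 377.2 kN → 377.2 / 2 = 189 kN.
Bearing (1.2 l_c t F_u ≤ 2.4 d t F_u): upper limit = 2.4·16·12·450 / 1000 = 207.4 kN.
  Edge l_c = 35 − 18/2 = 26 → r_n = 168.5 kN; interior l_c = 65 − 18 = 47 → r_n = 207.4 kN.
  R_n,bearing = 2·168.5 + 2·207.4 = 751.7 kN → 751.7 / 2 = 376 kN.
Bolt shear governs: 189 kN.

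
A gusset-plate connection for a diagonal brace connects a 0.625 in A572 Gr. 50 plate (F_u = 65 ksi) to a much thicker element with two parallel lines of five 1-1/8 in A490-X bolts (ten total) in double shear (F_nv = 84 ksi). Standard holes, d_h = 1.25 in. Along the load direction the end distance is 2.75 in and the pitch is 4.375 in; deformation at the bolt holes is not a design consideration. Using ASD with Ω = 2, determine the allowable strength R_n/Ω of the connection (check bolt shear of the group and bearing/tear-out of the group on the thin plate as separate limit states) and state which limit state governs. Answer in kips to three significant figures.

678 kips (bearing governs)

Bolt shear: A_b = π·1.125²/4 = 0.994 in²; R_n = 84 × 0.994 × 10 × 2 = 1670 kips → 1670 / 2 = 835 kips.
Bearing (1.5 l_c t F_u ≤ 3.0 d t F_u): upper limit = 3.0·1.125·0.625·65 = 137.1 kips.
  Edge l_c = 2.75 − 1.25/2 = 2.125 → r_n = 129.5 kips; interior l_c = 4.375 − 1.25 = 3.125 → r_n = 137.1 kips.
  R_n,bearing = 2·129.5 + 8·137.1 = 1356 kips → 1356 / 2 = 678 kips.
Bearing governs: 678 kips.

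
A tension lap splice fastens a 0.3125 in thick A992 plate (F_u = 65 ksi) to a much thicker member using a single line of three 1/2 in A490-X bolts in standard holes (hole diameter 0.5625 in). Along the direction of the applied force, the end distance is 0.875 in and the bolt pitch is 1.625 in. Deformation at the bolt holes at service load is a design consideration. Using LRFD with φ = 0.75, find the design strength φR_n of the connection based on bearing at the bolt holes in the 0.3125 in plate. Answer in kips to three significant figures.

47.4 kips

Per bolt r_n = 1.2 l_c t F_u ≤ 2.4 d t F_u; upper limit = 2.4 × 0.5 × 0.3125 × 65 = 24.38 kips.
Edge bolt: l_c = 0.875 − 0.5625/2 = 0.5938 in → 1.2 × 0.5938 × 0.3125 × 65 = 14.47 → r_n = 14.47 kips.
Interior bolts: l_c = 1.625 − 0.5625 = 1.062 in → 1.2 × 1.062 × 0.3125 × 65 = 25.9 → r_n = 24.38 kips.
R_n = 1 × 14.47 + 2 × 24.38 = 63.22 kips.
Design strength φR_n = 0.75 × 63.22 = 47.4 kips.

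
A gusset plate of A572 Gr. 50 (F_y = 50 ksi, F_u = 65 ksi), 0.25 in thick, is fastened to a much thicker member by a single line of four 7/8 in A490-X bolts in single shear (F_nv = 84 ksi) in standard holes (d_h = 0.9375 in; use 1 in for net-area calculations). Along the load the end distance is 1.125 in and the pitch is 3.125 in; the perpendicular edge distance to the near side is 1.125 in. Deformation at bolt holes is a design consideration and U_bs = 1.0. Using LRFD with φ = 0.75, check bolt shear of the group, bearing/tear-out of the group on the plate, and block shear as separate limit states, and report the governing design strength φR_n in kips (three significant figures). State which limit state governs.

Bolt shear: A_b = π·0.875²/4 = 0.6013 in²; R_n = 84 × 0.6013 × 4 × 1 = 202 kips → 0.75 × 202 = 152 kips.
Bearing: edge l_c = 0.6562, r_n = 12.8 kips; interior l_c = 2.188, r_n = 34.12 kips; R_n = 12.8 + 3·34.12 = 115.2 kips → 86.4 kips.
Block shear: A_gv = 2.625, A_nv = 1.75, A_nt = 0.1562 in²; R_n = min(0.6F_uA_nv, 0.6F_yA_gv) + U_bs·F_u·A_nt = 78.41 kips → 58.8 kips.
Block shear governs: 58.8 kips.

58.8 kips (block shear governs)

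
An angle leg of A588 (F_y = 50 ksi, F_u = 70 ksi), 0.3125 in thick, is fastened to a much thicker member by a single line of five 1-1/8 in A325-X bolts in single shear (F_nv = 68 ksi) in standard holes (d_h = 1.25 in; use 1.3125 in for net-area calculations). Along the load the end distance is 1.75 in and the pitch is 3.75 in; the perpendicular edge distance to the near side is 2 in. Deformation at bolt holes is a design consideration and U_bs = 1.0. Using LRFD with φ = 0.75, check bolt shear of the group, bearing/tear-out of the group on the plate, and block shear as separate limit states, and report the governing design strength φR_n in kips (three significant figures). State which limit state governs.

Bolt shear: A_b = π·1.125²/4 = 0.994 in²; R_n = 68 × 0.994 × 5 × 1 = 338 kips → 0.75 × 338 = 253 kips.
Bearing: edge l_c = 1.125, r_n = 29.53 kips; interior l_c = 2.5, r_n = 59.06 kips; R_n = 29.53 + 4·59.06 = 265.8 kips → 199 kips.
Block shear: A_gv = 5.234, A_nv = 3.389, A_nt = 0.4199 in²; R_n = min(0.6F_uA_nv, 0.6F_yA_gv) + U_bs·F_u·A_nt = 171.7 kips → 129 kips.
Block shear governs: 129 kips.

129 kips (block shear governs)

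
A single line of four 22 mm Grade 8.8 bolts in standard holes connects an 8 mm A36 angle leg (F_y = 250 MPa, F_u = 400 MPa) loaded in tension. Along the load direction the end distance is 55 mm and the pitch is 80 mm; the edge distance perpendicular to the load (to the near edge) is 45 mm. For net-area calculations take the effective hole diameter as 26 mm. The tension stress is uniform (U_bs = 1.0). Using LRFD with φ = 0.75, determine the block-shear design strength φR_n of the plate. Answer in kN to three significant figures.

Shear plane L_v = 55 + 3·80 = 295 mm; A_gv = 295 × 8 = 2360 mm².
A_nv = (295 − 3.5·26) × 8 = 1632 mm².
A_nt = (45 − 0.5·26) × 8 = 256 mm².
0.6 F_u A_nv = 391.7 kN; 0.6 F_y A_gv = 354 kN → shear yielding governs the shear term.
R_n = 354 + 1.0 × 400 × 256 / 1000 = 456.4 kN.
Design strength φR_n = 0.75 × 456.4 = 342 kN.

342 kN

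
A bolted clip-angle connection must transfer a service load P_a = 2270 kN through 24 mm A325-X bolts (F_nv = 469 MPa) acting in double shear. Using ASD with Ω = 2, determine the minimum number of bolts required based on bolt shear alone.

A_b = π·24²/4 = 452.4 mm².
Per-bolt allowable strength R_n/Ω = 469 × 452.4 × 2 / 1000 / 2 = 212.2 kN.
n ≥ 2270 / 212.2 = 10.7 → use 11 bolts.

11 bolts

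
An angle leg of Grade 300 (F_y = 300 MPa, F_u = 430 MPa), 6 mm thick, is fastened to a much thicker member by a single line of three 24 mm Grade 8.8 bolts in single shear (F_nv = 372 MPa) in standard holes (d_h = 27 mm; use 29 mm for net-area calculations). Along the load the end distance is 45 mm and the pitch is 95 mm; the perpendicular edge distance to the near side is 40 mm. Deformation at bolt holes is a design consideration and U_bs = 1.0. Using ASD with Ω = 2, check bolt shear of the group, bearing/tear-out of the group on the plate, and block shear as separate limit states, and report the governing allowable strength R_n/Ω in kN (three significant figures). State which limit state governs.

159 kN (block shear governs)

Bolt shear: A_b = π·24²/4 = 452.4 mm²; R_n = 372 × 452.4 × 3 × 1 / 1000 = 504.9 kN → 504.9 / 2 = 252 kN.
Bearing: edge l_c = 31.5, r_n = 97.52 kN; interior l_c = 68, r_n = 148.6 kN; R_n = 97.52 + 2·148.6 = 394.7 kN → 197 kN.
Block shear: A_gv = 1410, A_nv = 975, A_nt = 153 mm²; R_n = min(0.6F_uA_nv, 0.6F_yA_gv) + U_bs·F_u·A_nt = 317.3 kN → 159 kN.
Block shear governs: 159 kN.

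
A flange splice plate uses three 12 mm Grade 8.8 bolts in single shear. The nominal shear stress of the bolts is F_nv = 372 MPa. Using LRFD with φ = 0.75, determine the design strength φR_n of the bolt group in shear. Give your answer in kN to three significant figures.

A_b = π × 12² / 4 = 113.1 mm².
R_n = F_nv · A_b · n · n_s = 372 × 113.1 × 3 × 1 / 1000 = 126.2 kN.
Design strength φR_n = 0.75 × 126.2 = 94.7 kN.

94.7 kN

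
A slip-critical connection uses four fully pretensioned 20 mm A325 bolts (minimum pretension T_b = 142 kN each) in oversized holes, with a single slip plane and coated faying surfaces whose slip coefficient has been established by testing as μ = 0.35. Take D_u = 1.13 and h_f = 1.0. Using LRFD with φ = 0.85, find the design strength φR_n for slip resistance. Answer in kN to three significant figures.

191 kN

R_n = μ · D_u · h_f · T_b · n_s · n_b = 0.35 × 1.13 × 1.0 × 142 × 1 × 4 = 224.6 kN.
Design strength φR_n = 0.85 × 224.6 = 191 kN.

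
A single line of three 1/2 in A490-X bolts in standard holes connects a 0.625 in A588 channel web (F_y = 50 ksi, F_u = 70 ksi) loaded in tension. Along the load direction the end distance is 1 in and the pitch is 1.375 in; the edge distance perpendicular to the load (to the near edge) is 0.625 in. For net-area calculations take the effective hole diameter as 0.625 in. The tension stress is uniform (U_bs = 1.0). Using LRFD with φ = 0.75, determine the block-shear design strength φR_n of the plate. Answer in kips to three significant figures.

Shear plane L_v = 1 + 2·1.375 = 3.75 in; A_gv = 3.75 × 0.625 = 2.344 in².
A_nv = (3.75 − 2.5·0.625) × 0.625 = 1.367 in².
A_nt = (0.625 − 0.5·0.625) × 0.625 = 0.1953 in².
0.6 F_u A_nv = 57.42 kips; 0.6 F_y A_gv = 70.31 kips → shear rupture governs the shear term.
R_n = 57.42 + 1.0 × 70 × 0.1953 = 71.09 kips.
Design strength φR_n = 0.75 × 71.09 = 53.3 kips.

53.3 kips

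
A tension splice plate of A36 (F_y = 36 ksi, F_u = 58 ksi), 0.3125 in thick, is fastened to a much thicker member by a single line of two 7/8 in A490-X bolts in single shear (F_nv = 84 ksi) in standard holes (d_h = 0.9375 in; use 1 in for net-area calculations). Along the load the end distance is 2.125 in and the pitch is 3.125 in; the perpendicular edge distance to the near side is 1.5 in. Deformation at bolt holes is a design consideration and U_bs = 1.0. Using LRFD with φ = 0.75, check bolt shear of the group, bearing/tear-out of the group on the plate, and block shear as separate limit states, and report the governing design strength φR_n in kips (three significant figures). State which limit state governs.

40.2 kips (block shear governs)

Bolt shear: A_b = π·0.875²/4 = 0.6013 in²; R_n = 84 × 0.6013 × 2 × 1 = 101 kips → 0.75 × 101 = 75.8 kips.
Bearing: edge l_c = 1.656, r_n = 36.02 kips; interior l_c = 2.188, r_n = 38.06 kips; R_n = 36.02 + 1·38.06 = 74.09 kips → 55.6 kips.
Block shear: A_gv = 1.641, A_nv = 1.172, A_nt = 0.3125 in²; R_n = min(0.6F_uA_nv, 0.6F_yA_gv) + U_bs·F_u·A_nt = 53.56 kips → 40.2 kips.
Block shear governs: 40.2 kips.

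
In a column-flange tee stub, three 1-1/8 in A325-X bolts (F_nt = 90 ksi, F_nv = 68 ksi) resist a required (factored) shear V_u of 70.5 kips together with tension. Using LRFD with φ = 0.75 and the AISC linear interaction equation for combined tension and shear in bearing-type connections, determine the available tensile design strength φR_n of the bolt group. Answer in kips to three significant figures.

A_b = π·1.125²/4 = 0.994 in²; f_rv = 70.5 / (3 × 0.994) = 23.64 ksi.
F'_nt = 1.3 F_nt − (F_nt / φF_nv) f_rv = 1.3·90 − (90/(0.75·68))·23.64 = 75.28 ksi, capped at F_nt → F'_nt = 75.28 ksi.
R_n = F'_nt · A_b · n = 75.28 × 0.994 × 3 = 224.5 kips.
Design strength φR_n = 0.75 × 224.5 = 168 kips.

168 kips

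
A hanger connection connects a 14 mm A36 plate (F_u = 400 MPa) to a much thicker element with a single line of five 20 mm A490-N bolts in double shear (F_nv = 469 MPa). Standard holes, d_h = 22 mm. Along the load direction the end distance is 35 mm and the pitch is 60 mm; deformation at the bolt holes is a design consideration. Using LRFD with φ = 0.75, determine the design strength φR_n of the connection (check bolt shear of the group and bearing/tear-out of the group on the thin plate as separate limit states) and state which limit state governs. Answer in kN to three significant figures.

Bolt shear: A_b = π·20²/4 = 314.2 mm²; R_n = 469 × 314.2 × 5 × 2 / 1000 = 1473 kN → 0.75 × 1473 = 1110 kN.
Bearing (1.2 l_c t F_u ≤ 2.4 d t F_u): upper limit = 2.4·20·14·400 / 1000 = 268.8 kN.
  Edge l_c = 35 − 22/2 = 24 → r_n = 161.3 kN; interior l_c = 60 − 22 = 38 → r_n = 255.4 kN.
  R_n,bearing = 1·161.3 + 4·255.4 = 1183 kN → 0.75 × 1183 = 887 kN.
Bearing governs: 887 kN.

887 kN (bearing governs)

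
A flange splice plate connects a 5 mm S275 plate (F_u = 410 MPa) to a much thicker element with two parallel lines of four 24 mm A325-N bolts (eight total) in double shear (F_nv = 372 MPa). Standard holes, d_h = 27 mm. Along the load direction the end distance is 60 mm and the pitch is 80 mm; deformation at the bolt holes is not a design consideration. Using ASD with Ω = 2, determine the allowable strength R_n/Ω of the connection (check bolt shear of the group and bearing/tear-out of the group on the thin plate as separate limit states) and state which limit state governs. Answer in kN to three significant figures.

586 kN (bearing governs)

Bolt shear: A_b = π·24²/4 = 452.4 mm²; R_n = 372 × 452.4 × 8 × 2 / 1000 = 2693 kN → 2693 / 2 = 1350 kN.
Bearing (1.5 l_c t F_u ≤ 3.0 d t F_u): upper limit = 3.0·24·5·410 / 1000 = 147.6 kN.
  Edge l_c = 60 − 27/2 = 46.5 → r_n = 143 kN; interior l_c = 80 − 27 = 53 → r_n = 147.6 kN.
  R_n,bearing = 2·143 + 6·147.6 = 1172 kN → 1172 / 2 = 586 kN.
Bearing governs: 586 kN.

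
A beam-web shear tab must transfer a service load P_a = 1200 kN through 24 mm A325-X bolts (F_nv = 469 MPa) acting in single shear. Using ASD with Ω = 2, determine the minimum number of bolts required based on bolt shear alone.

12 bolts

A_b = π·24²/4 = 452.4 mm².
Per-bolt allowable strength R_n/Ω = 469 × 452.4 × 1 / 1000 / 2 = 106.1 kN.
n ≥ 1200 / 106.1 = 11.31 → use 12 bolts.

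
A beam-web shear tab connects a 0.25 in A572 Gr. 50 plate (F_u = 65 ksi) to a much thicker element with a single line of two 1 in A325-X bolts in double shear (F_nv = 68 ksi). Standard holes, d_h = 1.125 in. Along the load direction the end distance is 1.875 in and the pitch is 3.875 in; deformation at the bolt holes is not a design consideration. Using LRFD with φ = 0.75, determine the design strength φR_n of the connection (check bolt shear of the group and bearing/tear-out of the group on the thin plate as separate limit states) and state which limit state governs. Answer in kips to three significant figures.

60.6 kips (bearing governs)

Bolt shear: A_b = π·1²/4 = 0.7854 in²; R_n = 68 × 0.7854 × 2 × 2 = 213.6 kips → 0.75 × 213.6 = 160 kips.
Bearing (1.5 l_c t F_u ≤ 3.0 d t F_u): upper limit = 3.0·1·0.25·65 = 48.75 kips.
  Edge l_c = 1.875 − 1.125/2 = 1.312 → r_n = 31.99 kips; interior l_c = 3.875 − 1.125 = 2.75 → r_n = 48.75 kips.
  R_n,bearing = 1·31.99 + 1·48.75 = 80.74 kips → 0.75 × 80.74 = 60.6 kips.
Bearing governs: 60.6 kips.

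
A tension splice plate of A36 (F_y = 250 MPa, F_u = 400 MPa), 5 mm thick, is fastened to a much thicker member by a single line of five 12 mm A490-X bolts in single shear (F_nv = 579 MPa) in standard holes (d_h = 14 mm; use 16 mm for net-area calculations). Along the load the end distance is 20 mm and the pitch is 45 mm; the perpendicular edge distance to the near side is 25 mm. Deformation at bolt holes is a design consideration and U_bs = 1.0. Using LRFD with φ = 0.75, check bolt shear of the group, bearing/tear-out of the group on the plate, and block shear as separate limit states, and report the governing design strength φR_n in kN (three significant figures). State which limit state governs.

138 kN (block shear governs)

Bolt shear: A_b = π·12²/4 = 113.1 mm²; R_n = 579 × 113.1 × 5 × 1 / 1000 = 327.4 kN → 0.75 × 327.4 = 246 kN.
Bearing: edge l_c = 13, r_n = 31.2 kN; interior l_c = 31, r_n = 57.6 kN; R_n = 31.2 + 4·57.6 = 261.6 kN → 196 kN.
Block shear: A_gv = 1000, A_nv = 640, A_nt = 85 mm²; R_n = min(0.6F_uA_nv, 0.6F_yA_gv) + U_bs·F_u·A_nt = 184 kN → 138 kN.
Block shear governs: 138 kN.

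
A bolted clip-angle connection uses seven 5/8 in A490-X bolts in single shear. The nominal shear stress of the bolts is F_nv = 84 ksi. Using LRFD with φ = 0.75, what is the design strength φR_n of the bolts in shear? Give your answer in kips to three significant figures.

A_b = π × 0.625² / 4 = 0.3068 in².
R_n = F_nv · A_b · n · n_s = 84 × 0.3068 × 7 × 1 = 180.4 kips.
Design strength φR_n = 0.75 × 180.4 = 135 kips.

135 kips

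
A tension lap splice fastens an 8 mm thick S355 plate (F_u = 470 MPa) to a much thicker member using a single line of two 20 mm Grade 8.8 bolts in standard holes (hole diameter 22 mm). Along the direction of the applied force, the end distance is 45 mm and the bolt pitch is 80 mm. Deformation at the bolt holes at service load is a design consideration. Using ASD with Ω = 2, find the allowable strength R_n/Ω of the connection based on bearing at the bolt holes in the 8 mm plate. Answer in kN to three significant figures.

167 kN

Per bolt r_n = 1.2 l_c t F_u ≤ 2.4 d t F_u; upper limit = 2.4 × 20 × 8 × 470 / 1000 = 180.5 kN.
Edge bolt: l_c = 45 − 22/2 = 34 mm → 1.2 × 34 × 8 × 470 / 1000 = 153.4 → r_n = 153.4 kN.
Interior bolts: l_c = 80 − 22 = 58 mm → 1.2 × 58 × 8 × 470 / 1000 = 261.7 → r_n = 180.5 kN.
R_n = 1 × 153.4 + 1 × 180.5 = 333.9 kN.
Allowable strength R_n/Ω = 333.9 / 2 = 167 kN.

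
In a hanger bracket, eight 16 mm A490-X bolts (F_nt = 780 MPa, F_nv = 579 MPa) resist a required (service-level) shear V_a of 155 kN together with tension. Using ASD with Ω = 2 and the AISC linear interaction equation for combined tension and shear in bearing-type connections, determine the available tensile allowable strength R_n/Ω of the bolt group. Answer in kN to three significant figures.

A_b = π·16²/4 = 201.1 mm²; f_rv = 155 × 1000 / (8 × 201.1) = 96.36 MPa.
F'_nt = 1.3 F_nt − (Ω F_nt / F_nv) f_rv = 1.3·780 − (2·780/579)·96.36 = 754.4 MPa, capped at F_nt → F'_nt = 754.4 MPa.
R_n = F'_nt · A_b · n = 754.4 × 201.1 × 8 / 1000 = 1213 kN.
Allowable strength R_n/Ω = 1213 / 2 = 607 kN.

607 kN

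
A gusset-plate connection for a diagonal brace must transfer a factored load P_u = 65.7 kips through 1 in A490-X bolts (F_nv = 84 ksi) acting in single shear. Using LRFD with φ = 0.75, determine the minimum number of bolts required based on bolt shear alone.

2 bolts

A_b = π·1²/4 = 0.7854 in².
Per-bolt design strength φR_n = 0.75 × 84 × 0.7854 × 1 = 49.48 kips.
n ≥ 65.7 / 49.48 = 1.328 → use 2 bolts.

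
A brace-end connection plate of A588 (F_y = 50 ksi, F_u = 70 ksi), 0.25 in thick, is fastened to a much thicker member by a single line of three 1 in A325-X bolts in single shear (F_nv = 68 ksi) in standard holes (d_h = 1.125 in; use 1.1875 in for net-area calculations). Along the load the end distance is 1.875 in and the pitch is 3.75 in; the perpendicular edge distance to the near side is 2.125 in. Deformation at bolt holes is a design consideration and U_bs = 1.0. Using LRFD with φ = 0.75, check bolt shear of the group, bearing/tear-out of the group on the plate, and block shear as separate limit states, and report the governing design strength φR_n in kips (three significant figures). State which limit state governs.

Bolt shear: A_b = π·1²/4 = 0.7854 in²; R_n = 68 × 0.7854 × 3 × 1 = 160.2 kips → 0.75 × 160.2 = 120 kips.
Bearing: edge l_c = 1.312, r_n = 27.56 kips; interior l_c = 2.625, r_n = 42 kips; R_n = 27.56 + 2·42 = 111.6 kips → 83.7 kips.
Block shear: A_gv = 2.344, A_nv = 1.602, A_nt = 0.3828 in²; R_n = min(0.6F_uA_nv, 0.6F_yA_gv) + U_bs·F_u·A_nt = 94.06 kips → 70.5 kips.
Block shear governs: 70.5 kips.

70.5 kips (block shear governs)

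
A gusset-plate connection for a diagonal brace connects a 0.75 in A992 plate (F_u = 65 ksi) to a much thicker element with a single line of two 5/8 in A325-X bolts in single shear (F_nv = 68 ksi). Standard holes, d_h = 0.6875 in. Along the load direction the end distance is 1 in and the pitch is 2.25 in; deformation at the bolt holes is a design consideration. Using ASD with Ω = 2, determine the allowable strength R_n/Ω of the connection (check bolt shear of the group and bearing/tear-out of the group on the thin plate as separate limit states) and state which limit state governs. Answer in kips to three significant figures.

20.9 kips (bolt shear governs)

Bolt shear: A_b = π·0.625²/4 = 0.3068 in²; R_n = 68 × 0.3068 × 2 × 1 = 41.72 kips → 41.72 / 2 = 20.9 kips.
Bearing (1.2 l_c t F_u ≤ 2.4 d t F_u): upper limit = 2.4·0.625·0.75·65 = 73.12 kips.
  Edge l_c = 1 − 0.6875/2 = 0.6562 → r_n = 38.39 kips; interior l_c = 2.25 − 0.6875 = 1.562 → r_n = 73.12 kips.
  R_n,bearing = 1·38.39 + 1·73.12 = 111.5 kips → 111.5 / 2 = 55.8 kips.
Bolt shear governs: 20.9 kips.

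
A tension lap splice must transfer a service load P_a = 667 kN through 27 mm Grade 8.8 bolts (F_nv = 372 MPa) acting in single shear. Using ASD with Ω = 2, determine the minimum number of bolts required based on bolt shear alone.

7 bolts

A_b = π·27²/4 = 572.6 mm².
Per-bolt allowable strength R_n/Ω = 372 × 572.6 × 1 / 1000 / 2 = 106.5 kN.
n ≥ 667 / 106.5 = 6.263 → use 7 bolts.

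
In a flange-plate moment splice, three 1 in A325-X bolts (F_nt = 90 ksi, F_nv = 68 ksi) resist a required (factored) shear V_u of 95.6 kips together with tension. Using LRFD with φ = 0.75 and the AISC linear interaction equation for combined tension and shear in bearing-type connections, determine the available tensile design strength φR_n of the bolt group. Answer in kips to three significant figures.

A_b = π·1²/4 = 0.7854 in²; f_rv = 95.6 / (3 × 0.7854) = 40.57 ksi.
F'_nt = 1.3 F_nt − (F_nt / φF_nv) f_rv = 1.3·90 − (90/(0.75·68))·40.57 = 45.4 ksi, capped at F_nt → F'_nt = 45.4 ksi.
R_n = F'_nt · A_b · n = 45.4 × 0.7854 × 3 = 107 kips.
Design strength φR_n = 0.75 × 107 = 80.2 kips.

80.2 kips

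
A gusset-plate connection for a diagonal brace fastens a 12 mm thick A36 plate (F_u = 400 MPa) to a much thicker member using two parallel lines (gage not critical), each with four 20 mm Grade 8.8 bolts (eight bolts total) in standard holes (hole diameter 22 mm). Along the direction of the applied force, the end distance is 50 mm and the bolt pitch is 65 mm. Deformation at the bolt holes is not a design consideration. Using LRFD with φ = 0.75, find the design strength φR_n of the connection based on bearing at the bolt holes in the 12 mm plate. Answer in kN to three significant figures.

1720 kN

Per bolt r_n = 1.5 l_c t F_u ≤ 3.0 d t F_u; upper limit = 3.0 × 20 × 12 × 400 / 1000 = 288 kN.
Edge bolt: l_c = 50 − 22/2 = 39 mm → 1.5 × 39 × 12 × 400 / 1000 = 280.8 → r_n = 280.8 kN.
Interior bolts: l_c = 65 − 22 = 43 mm → 1.5 × 43 × 12 × 400 / 1000 = 309.6 → r_n = 288 kN.
R_n = 2 × 280.8 + 6 × 288 = 2290 kN.
Design strength φR_n = 0.75 × 2290 = 1720 kN.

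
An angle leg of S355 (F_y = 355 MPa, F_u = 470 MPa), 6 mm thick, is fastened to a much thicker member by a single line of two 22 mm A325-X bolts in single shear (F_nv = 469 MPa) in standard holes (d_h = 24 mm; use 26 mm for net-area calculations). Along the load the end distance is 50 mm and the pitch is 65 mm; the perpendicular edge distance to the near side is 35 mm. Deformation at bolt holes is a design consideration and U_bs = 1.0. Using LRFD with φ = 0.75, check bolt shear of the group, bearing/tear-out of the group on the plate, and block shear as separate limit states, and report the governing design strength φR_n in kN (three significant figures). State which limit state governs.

Bolt shear: A_b = π·22²/4 = 380.1 mm²; R_n = 469 × 380.1 × 2 × 1 / 1000 = 356.6 kN → 0.75 × 356.6 = 267 kN.
Bearing: edge l_c = 38, r_n = 128.6 kN; interior l_c = 41, r_n = 138.7 kN; R_n = 128.6 + 1·138.7 = 267.3 kN → 201 kN.
Block shear: A_gv = 690, A_nv = 456, A_nt = 132 mm²; R_n = min(0.6F_uA_nv, 0.6F_yA_gv) + U_bs·F_u·A_nt = 190.6 kN → 143 kN.
Block shear governs: 143 kN.

143 kN (block shear governs)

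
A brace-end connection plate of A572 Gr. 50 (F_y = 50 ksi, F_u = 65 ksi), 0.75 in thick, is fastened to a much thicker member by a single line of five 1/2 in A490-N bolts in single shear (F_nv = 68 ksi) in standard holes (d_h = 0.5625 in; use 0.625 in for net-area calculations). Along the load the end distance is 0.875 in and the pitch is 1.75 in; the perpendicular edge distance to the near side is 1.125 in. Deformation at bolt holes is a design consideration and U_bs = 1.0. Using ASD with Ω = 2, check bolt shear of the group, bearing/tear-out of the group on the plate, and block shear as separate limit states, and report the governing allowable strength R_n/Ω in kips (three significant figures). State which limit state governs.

Bolt shear: A_b = π·0.5²/4 = 0.1963 in²; R_n = 68 × 0.1963 × 5 × 1 = 66.76 kips → 66.76 / 2 = 33.4 kips.
Bearing: edge l_c = 0.5938, r_n = 34.73 kips; interior l_c = 1.188, r_n = 58.5 kips; R_n = 34.73 + 4·58.5 = 268.7 kips → 134 kips.
Block shear: A_gv = 5.906, A_nv = 3.797, A_nt = 0.6094 in²; R_n = min(0.6F_uA_nv, 0.6F_yA_gv) + U_bs·F_u·A_nt = 187.7 kips → 93.8 kips.
Bolt shear governs: 33.4 kips.

33.4 kips (bolt shear governs)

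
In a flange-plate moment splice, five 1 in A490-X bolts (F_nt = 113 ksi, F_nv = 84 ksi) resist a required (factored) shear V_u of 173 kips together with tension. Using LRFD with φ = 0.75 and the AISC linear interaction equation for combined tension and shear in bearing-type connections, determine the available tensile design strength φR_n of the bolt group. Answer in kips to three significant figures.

200 kips

A_b = π·1²/4 = 0.7854 in²; f_rv = 173 / (5 × 0.7854) = 44.05 ksi.
F'_nt = 1.3 F_nt − (F_nt / φF_nv) f_rv = 1.3·113 − (113/(0.75·84))·44.05 = 67.88 ksi, capped at F_nt → F'_nt = 67.88 ksi.
R_n = F'_nt · A_b · n = 67.88 × 0.7854 × 5 = 266.6 kips.
Design strength φR_n = 0.75 × 266.6 = 200 kips.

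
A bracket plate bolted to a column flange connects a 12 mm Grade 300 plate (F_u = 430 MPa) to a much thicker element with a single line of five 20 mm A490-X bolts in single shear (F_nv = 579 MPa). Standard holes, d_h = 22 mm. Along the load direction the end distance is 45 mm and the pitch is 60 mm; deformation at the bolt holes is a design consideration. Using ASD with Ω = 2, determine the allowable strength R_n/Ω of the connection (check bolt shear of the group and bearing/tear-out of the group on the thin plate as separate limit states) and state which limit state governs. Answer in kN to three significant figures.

455 kN (bolt shear governs)

Bolt shear: A_b = π·20²/4 = 314.2 mm²; R_n = 579 × 314.2 × 5 × 1 / 1000 = 909.5 kN → 909.5 / 2 = 455 kN.
Bearing (1.2 l_c t F_u ≤ 2.4 d t F_u): upper limit = 2.4·20·12·430 / 1000 = 247.7 kN.
  Edge l_c = 45 − 22/2 = 34 → r_n = 210.5 kN; interior l_c = 60 − 22 = 38 → r_n = 235.3 kN.
  R_n,bearing = 1·210.5 + 4·235.3 = 1152 kN → 1152 / 2 = 576 kN.
Bolt shear governs: 455 kN.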